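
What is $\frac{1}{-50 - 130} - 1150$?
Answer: $- \frac{207001}{180} \approx -1150.0$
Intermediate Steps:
$\frac{1}{-50 - 130} - 1150 = \frac{1}{-180} - 1150 = - \frac{1}{180} - 1150 = - \frac{207001}{180}$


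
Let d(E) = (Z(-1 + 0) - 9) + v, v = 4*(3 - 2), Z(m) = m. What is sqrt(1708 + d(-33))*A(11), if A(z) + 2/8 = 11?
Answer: 43*sqrt(1702)/4 ≈ 443.49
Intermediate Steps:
v = 4 (v = 4*1 = 4)
d(E) = -6 (d(E) = ((-1 + 0) - 9) + 4 = (-1 - 9) + 4 = -10 + 4 = -6)
A(z) = 43/4 (A(z) = -1/4 + 11 = 43/4)
sqrt(1708 + d(-33))*A(11) = sqrt(1708 - 6)*(43/4) = sqrt(1702)*(43/4) = 43*sqrt(1702)/4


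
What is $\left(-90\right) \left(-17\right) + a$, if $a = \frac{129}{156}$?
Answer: $\frac{79603}{52} \approx 1530.8$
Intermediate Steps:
$a = \frac{43}{52}$ ($a = 129 \cdot \frac{1}{156} = \frac{43}{52} \approx 0.82692$)
$\left(-90\right) \left(-17\right) + a = \left(-90\right) \left(-17\right) + \frac{43}{52} = 1530 + \frac{43}{52} = \frac{79603}{52}$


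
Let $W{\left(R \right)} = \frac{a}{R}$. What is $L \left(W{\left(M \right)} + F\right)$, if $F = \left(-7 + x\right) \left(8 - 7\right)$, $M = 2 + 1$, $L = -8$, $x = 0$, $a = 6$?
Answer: $40$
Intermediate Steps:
$M = 3$
$F = -7$ ($F = \left(-7 + 0\right) \left(8 - 7\right) = \left(-7\right) 1 = -7$)
$W{\left(R \right)} = \frac{6}{R}$
$L \left(W{\left(M \right)} + F\right) = - 8 \left(\frac{6}{3} - 7\right) = - 8 \left(6 \cdot \frac{1}{3} - 7\right) = - 8 \left(2 - 7\right) = \left(-8\right) \left(-5\right) = 40$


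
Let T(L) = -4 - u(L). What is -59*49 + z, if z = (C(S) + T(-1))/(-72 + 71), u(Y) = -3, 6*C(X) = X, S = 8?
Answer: -8674/3 ≈ -2891.3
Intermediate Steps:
C(X) = X/6
T(L) = -1 (T(L) = -4 - 1*(-3) = -4 + 3 = -1)
z = -⅓ (z = ((⅙)*8 - 1)/(-72 + 71) = (4/3 - 1)/(-1) = (⅓)*(-1) = -⅓ ≈ -0.33333)
-59*49 + z = -59*49 - ⅓ = -2891 - ⅓ = -8674/3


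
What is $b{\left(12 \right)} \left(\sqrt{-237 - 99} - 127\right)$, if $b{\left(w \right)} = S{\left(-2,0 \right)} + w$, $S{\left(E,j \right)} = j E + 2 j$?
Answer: $-1524 + 48 i \sqrt{21} \approx -1524.0 + 219.96 i$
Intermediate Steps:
$S{\left(E,j \right)} = 2 j + E j$ ($S{\left(E,j \right)} = E j + 2 j = 2 j + E j$)
$b{\left(w \right)} = w$ ($b{\left(w \right)} = 0 \left(2 - 2\right) + w = 0 \cdot 0 + w = 0 + w = w$)
$b{\left(12 \right)} \left(\sqrt{-237 - 99} - 127\right) = 12 \left(\sqrt{-237 - 99} - 127\right) = 12 \left(\sqrt{-336} - 127\right) = 12 \left(4 i \sqrt{21} - 127\right) = 12 \left(-127 + 4 i \sqrt{21}\right) = -1524 + 48 i \sqrt{21}$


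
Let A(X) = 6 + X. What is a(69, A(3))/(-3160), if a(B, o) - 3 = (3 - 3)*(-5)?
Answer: -3/3160 ≈ -0.00094937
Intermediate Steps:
a(B, o) = 3 (a(B, o) = 3 + (3 - 3)*(-5) = 3 + 0*(-5) = 3 + 0 = 3)
a(69, A(3))/(-3160) = 3/(-3160) = 3*(-1/3160) = -3/3160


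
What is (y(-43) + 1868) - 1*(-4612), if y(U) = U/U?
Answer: 6481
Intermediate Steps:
y(U) = 1
(y(-43) + 1868) - 1*(-4612) = (1 + 1868) - 1*(-4612) = 1869 + 4612 = 6481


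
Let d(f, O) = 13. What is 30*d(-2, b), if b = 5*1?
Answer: 390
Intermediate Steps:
b = 5
30*d(-2, b) = 30*13 = 390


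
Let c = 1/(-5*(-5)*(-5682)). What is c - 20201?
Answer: -2869552051/142050 ≈ -20201.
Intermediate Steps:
c = -1/142050 (c = 1/(25*(-5682)) = 1/(-142050) = -1/142050 ≈ -7.0398e-6)
c - 20201 = -1/142050 - 20201 = -2869552051/142050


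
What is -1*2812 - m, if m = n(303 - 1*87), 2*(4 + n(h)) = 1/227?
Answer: -1274833/454 ≈ -2808.0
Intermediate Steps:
n(h) = -1815/454 (n(h) = -4 + (1/2)/227 = -4 + (1/2)*(1/227) = -4 + 1/454 = -1815/454)
m = -1815/454 ≈ -3.9978
-1*2812 - m = -1*2812 - 1*(-1815/454) = -2812 + 1815/454 = -1274833/454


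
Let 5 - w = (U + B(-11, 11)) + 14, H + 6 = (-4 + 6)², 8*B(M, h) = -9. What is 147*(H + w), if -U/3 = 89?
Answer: 302379/8 ≈ 37797.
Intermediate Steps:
U = -267 (U = -3*89 = -267)
B(M, h) = -9/8 (B(M, h) = (⅛)*(-9) = -9/8)
H = -2 (H = -6 + (-4 + 6)² = -6 + 2² = -6 + 4 = -2)
w = 2073/8 (w = 5 - ((-267 - 9/8) + 14) = 5 - (-2145/8 + 14) = 5 - 1*(-2033/8) = 5 + 2033/8 = 2073/8 ≈ 259.13)
147*(H + w) = 147*(-2 + 2073/8) = 147*(2057/8) = 302379/8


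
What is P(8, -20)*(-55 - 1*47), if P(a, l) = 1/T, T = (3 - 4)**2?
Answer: -102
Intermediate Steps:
T = 1 (T = (-1)**2 = 1)
P(a, l) = 1 (P(a, l) = 1/1 = 1)
P(8, -20)*(-55 - 1*47) = 1*(-55 - 1*47) = 1*(-55 - 47) = 1*(-102) = -102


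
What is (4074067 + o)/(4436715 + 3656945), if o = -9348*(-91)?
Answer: 984947/1618732 ≈ 0.60847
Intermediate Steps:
o = 850668
(4074067 + o)/(4436715 + 3656945) = (4074067 + 850668)/(4436715 + 3656945) = 4924735/8093660 = 4924735*(1/8093660) = 984947/1618732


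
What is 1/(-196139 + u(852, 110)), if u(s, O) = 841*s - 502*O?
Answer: 1/465173 ≈ 2.1497e-6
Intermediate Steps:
u(s, O) = -502*O + 841*s
1/(-196139 + u(852, 110)) = 1/(-196139 + (-502*110 + 841*852)) = 1/(-196139 + (-55220 + 716532)) = 1/(-196139 + 661312) = 1/465173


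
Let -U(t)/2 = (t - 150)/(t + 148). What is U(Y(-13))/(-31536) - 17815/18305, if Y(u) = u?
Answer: -1083583369/1113299640 ≈ -0.97331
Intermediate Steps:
U(t) = -2*(-150 + t)/(148 + t) (U(t) = -2*(t - 150)/(t + 148) = -2*(-150 + t)/(148 + t))
U(Y(-13))/(-31536) - 17815/18305 = (2*(150 - 1*(-13))/(148 - 13))/(-31536) - 17815/18305 = (2*(150 + 13)/135)*(-1/31536) - 17815*1/18305 = (2*(1/135)*163)*(-1/31536) - 509/523 = (326/135)*(-1/31536) - 509/523 = -163/2128680 - 509/523 = -1083583369/1113299640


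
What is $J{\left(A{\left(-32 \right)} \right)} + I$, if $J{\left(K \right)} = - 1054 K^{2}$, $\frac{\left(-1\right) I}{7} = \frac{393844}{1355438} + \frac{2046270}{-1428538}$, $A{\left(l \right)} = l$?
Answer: $- \frac{74636415591322761}{69153381773} \approx -1.0793 \cdot 10^{6}$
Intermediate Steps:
$I = \frac{552742749047}{69153381773}$ ($I = - 7 \left(\frac{393844}{1355438} + \frac{2046270}{-1428538}\right) = - 7 \left(393844 \cdot \frac{1}{1355438} + 2046270 \left(- \frac{1}{1428538}\right)\right) = - 7 \left(\frac{196922}{677719} - \frac{1023135}{714269}\right) = \left(-7\right) \left(- \frac{552742749047}{484073672411}\right) = \frac{552742749047}{69153381773} \approx 7.993$)
$J{\left(A{\left(-32 \right)} \right)} + I = - 1054 \left(-32\right)^{2} + \frac{552742749047}{69153381773} = \left(-1054\right) 1024 + \frac{552742749047}{69153381773} = -1079296 + \frac{552742749047}{69153381773} = - \frac{74636415591322761}{69153381773}$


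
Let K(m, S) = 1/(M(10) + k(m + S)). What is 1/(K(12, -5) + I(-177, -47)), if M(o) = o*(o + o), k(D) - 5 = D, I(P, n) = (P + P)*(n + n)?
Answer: 212/7054513 ≈ 3.0052e-5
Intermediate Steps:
I(P, n) = 4*P*n (I(P, n) = (2*P)*(2*n) = 4*P*n)
k(D) = 5 + D
M(o) = 2*o² (M(o) = o*(2*o) = 2*o²)
K(m, S) = 1/(205 + S + m) (K(m, S) = 1/(2*10² + (5 + (m + S))) = 1/(2*100 + (5 + (S + m))) = 1/(200 + (5 + S + m)) = 1/(205 + S + m))
1/(K(12, -5) + I(-177, -47)) = 1/(1/(205 - 5 + 12) + 4*(-177)*(-47)) = 1/(1/212 + 33276) = 1/(7054513/212) = 212/7054513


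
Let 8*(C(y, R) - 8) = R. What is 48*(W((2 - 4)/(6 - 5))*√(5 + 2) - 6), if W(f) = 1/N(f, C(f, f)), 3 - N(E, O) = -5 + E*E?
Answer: -288 + 12*√7 ≈ -256.25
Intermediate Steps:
C(y, R) = 8 + R/8
N(E, O) = 8 - E² (N(E, O) = 3 - (-5 + E*E) = 3 - (-5 + E²) = 3 + (5 - E²) = 8 - E²)
W(f) = 1/(8 - f²)
48*(W((2 - 4)/(6 - 5))*√(5 + 2) - 6) = 48*((-1/(-8 + ((2 - 4)/(6 - 5))²))*√(5 + 2) - 6) = 48*((-1/(-8 + (-2/1)²))*√7 - 6) = 48*((-1/(-8 + (-2*1)²))*√7 - 6) = 48*((-1/(-8 + (-2)²))*√7 - 6) = 48*((-1/(-8 + 4))*√7 - 6) = 48*((-1/(-4))*√7 - 6) = 48*((-1*(-¼))*√7 - 6) = 48*(√7/4 - 6) = 48*(-6 + √7/4) = -288 + 12*√7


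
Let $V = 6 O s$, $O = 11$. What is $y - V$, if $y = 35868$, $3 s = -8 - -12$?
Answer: $35780$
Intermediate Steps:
$s = \frac{4}{3}$ ($s = \frac{-8 - -12}{3} = \frac{-8 + 12}{3} = \frac{1}{3} \cdot 4 = \frac{4}{3} \approx 1.3333$)
$V = 88$ ($V = 6 \cdot 11 \cdot \frac{4}{3} = 66 \cdot \frac{4}{3} = 88$)
$y - V = 35868 - 88 = 35780$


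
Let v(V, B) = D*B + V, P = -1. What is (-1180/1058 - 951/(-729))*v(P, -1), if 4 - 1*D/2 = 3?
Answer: -24323/42849 ≈ -0.56764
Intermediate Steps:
D = 2 (D = 8 - 2*3 = 8 - 6 = 2)
v(V, B) = V + 2*B (v(V, B) = 2*B + V = V + 2*B)
(-1180/1058 - 951/(-729))*v(P, -1) = (-1180/1058 - 951/(-729))*(-1 + 2*(-1)) = (-1180*1/1058 - 951*(-1/729))*(-1 - 2) = (-590/529 + 317/243)*(-3) = (24323/128547)*(-3) = -24323/42849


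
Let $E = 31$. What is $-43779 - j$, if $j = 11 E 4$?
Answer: $-45143$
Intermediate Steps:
$j = 1364$ ($j = 11 \cdot 31 \cdot 4 = 341 \cdot 4 = 1364$)
$-43779 - j = -43779 - 1364 = -45143$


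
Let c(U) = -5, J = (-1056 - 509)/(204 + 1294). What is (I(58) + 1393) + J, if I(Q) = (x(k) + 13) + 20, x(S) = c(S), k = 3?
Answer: 2127093/1498 ≈ 1420.0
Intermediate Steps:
J = -1565/1498 ≈ -1.0447
x(S) = -5
I(Q) = 28 (I(Q) = (-5 + 13) + 20 = 8 + 20 = 28)
(I(58) + 1393) + J = (28 + 1393) - 1565/1498 = 1421 - 1565/1498 = 2127093/1498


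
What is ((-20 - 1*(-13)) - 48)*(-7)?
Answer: 385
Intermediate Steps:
((-20 - 1*(-13)) - 48)*(-7) = ((-20 + 13) - 48)*(-7) = (-7 - 48)*(-7) = -55*(-7) = 385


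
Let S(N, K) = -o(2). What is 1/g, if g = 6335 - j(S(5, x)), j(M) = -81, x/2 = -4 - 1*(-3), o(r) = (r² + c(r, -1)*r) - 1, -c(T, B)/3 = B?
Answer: 1/6416 ≈ 0.00015586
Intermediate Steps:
c(T, B) = -3*B
o(r) = -1 + r² + 3*r (o(r) = (r² + (-3*(-1))*r) - 1 = (r² + 3*r) - 1 = -1 + r² + 3*r)
x = -2 (x = 2*(-4 - 1*(-3)) = 2*(-4 + 3) = 2*(-1) = -2)
S(N, K) = -9 (S(N, K) = -(-1 + 2² + 3*2) = -(-1 + 4 + 6) = -1*9 = -9)
g = 6416 (g = 6335 - 1*(-81) = 6335 + 81 = 6416)
1/g = 1/6416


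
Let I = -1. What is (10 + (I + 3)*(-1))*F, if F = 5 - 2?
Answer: 24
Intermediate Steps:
F = 3
(10 + (I + 3)*(-1))*F = (10 + (-1 + 3)*(-1))*3 = (10 + 2*(-1))*3 = (10 - 2)*3 = 8*3 = 24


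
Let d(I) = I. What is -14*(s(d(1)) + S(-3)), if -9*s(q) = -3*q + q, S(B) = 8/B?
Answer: 308/9 ≈ 34.222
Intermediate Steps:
s(q) = 2*q/9 (s(q) = -(-3*q + q)/9 = -(-2)*q/9 = 2*q/9)
-14*(s(d(1)) + S(-3)) = -14*((2/9)*1 + 8/(-3)) = -14*(2/9 + 8*(-⅓)) = -14*(2/9 - 8/3) = -14*(-22/9) = 308/9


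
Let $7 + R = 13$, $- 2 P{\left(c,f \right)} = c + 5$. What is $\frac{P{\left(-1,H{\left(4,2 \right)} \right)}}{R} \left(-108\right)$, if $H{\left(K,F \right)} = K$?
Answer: $36$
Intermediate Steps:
$P{\left(c,f \right)} = - \frac{5}{2} - \frac{c}{2}$ ($P{\left(c,f \right)} = - \frac{c + 5}{2} = - \frac{5 + c}{2} = - \frac{5}{2} - \frac{c}{2}$)
$R = 6$ ($R = -7 + 13 = 6$)
$\frac{P{\left(-1,H{\left(4,2 \right)} \right)}}{R} \left(-108\right) = \frac{- \frac{5}{2} - - \frac{1}{2}}{6} \left(-108\right) = \left(- \frac{5}{2} + \frac{1}{2}\right) \frac{1}{6} \left(-108\right) = \left(-2\right) \frac{1}{6} \left(-108\right) = \left(- \frac{1}{3}\right) \left(-108\right) = 36$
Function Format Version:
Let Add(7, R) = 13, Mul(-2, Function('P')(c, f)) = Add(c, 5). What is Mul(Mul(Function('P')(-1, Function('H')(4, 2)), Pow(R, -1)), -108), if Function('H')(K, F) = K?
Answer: 36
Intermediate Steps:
Function('P')(c, f) = Add(Rational(-5, 2), Mul(Rational(-1, 2), c)) (Function('P')(c, f) = Mul(Rational(-1, 2), Add(c, 5)) = Mul(Rational(-1, 2), Add(5, c)) = Add(Rational(-5, 2), Mul(Rational(-1, 2), c)))
R = 6 (R = Add(-7, 13) = 6)
Mul(Mul(Function('P')(-1, Function('H')(4, 2)), Pow(R, -1)), -108) = Mul(Mul(Add(Rational(-5, 2), Mul(Rational(-1, 2), -1)), Pow(6, -1)), -108) = Mul(Mul(Add(Rational(-5, 2), Rational(1, 2)), Rational(1, 6)), -108) = Mul(Mul(-2, Rational(1, 6)), -108) = Mul(Rational(-1, 3), -108) = 36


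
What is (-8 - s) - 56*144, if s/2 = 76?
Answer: -8224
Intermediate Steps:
s = 152 (s = 2*76 = 152)
(-8 - s) - 56*144 = (-8 - 1*152) - 56*144 = (-8 - 152) - 8064 = -160 - 8064 = -8224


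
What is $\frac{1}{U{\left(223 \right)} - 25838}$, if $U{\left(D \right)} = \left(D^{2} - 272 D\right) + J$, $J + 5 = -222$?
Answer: $- \frac{1}{36992} \approx -2.7033 \cdot 10^{-5}$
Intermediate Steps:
$J = -227$ ($J = -5 - 222 = -227$)
$U{\left(D \right)} = -227 + D^{2} - 272 D$ ($U{\left(D \right)} = \left(D^{2} - 272 D\right) - 227 = -227 + D^{2} - 272 D$)
$\frac{1}{U{\left(223 \right)} - 25838} = \frac{1}{\left(-227 + 223^{2} - 60656\right) - 25838} = \frac{1}{\left(-227 + 49729 - 60656\right) - 25838} = \frac{1}{-11154 - 25838} = \frac{1}{-36992} = - \frac{1}{36992}$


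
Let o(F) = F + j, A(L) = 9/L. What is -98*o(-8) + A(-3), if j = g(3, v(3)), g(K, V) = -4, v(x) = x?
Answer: 1173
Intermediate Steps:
j = -4
o(F) = -4 + F (o(F) = F - 4 = -4 + F)
-98*o(-8) + A(-3) = -98*(-4 - 8) + 9/(-3) = -98*(-12) + 9*(-1/3) = 1176 - 3 = 1173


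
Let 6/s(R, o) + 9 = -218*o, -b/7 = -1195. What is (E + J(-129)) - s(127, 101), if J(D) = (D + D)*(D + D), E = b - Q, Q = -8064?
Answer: 1828086817/22027 ≈ 82993.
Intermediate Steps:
b = 8365 (b = -7*(-1195) = 8365)
s(R, o) = 6/(-9 - 218*o)
E = 16429 (E = 8365 - 1*(-8064) = 8365 + 8064 = 16429)
J(D) = 4*D² (J(D) = (2*D)*(2*D) = 4*D²)
(E + J(-129)) - s(127, 101) = (16429 + 4*(-129)²) - (-6)/(9 + 218*101) = (16429 + 4*16641) - (-6)/(9 + 22018) = (16429 + 66564) - (-6)/22027 = 82993 - (-6)/22027 = 82993 - 1*(-6/22027) = 82993 + 6/22027 = 1828086817/22027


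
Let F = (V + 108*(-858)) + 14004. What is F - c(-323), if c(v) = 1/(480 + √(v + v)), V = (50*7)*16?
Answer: (-73060*√646 + 35068801*I)/(√646 - 480*I) ≈ -73060.0 + 0.00011253*I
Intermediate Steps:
V = 5600 (V = 350*16 = 5600)
c(v) = 1/(480 + √2*√v) (c(v) = 1/(480 + √(2*v)) = 1/(480 + √2*√v))
F = -73060 (F = (5600 + 108*(-858)) + 14004 = (5600 - 92664) + 14004 = -87064 + 14004 = -73060)
F - c(-323) = -73060 - 1/(480 + √2*√(-323)) = -73060 - 1/(480 + √2*(I*√323)) = -73060 - 1/(480 + I*√646)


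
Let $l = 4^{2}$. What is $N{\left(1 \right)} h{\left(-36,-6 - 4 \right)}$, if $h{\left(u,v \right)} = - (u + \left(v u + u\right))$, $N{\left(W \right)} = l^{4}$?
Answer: $-18874368$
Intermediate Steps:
$l = 16$
$N{\left(W \right)} = 65536$ ($N{\left(W \right)} = 16^{4} = 65536$)
$h{\left(u,v \right)} = - 2 u - u v$ ($h{\left(u,v \right)} = - (u + \left(u v + u\right)) = - (u + \left(u + u v\right)) = - (2 u + u v) = - 2 u - u v$)
$N{\left(1 \right)} h{\left(-36,-6 - 4 \right)} = 65536 \left(\left(-1\right) \left(-36\right) \left(2 - 10\right)\right) = 65536 \left(\left(-1\right) \left(-36\right) \left(-8\right)\right) = 65536 \left(-288\right) = -18874368$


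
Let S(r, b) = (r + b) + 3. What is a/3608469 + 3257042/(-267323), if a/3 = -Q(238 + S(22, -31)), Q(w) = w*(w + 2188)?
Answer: -4067730854686/321542252829 ≈ -12.651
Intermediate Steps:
S(r, b) = 3 + b + r (S(r, b) = (b + r) + 3 = 3 + b + r)
Q(w) = w*(2188 + w)
a = -1684320 (a = 3*(-(238 + (3 - 31 + 22))*(2188 + (238 + (3 - 31 + 22)))) = 3*(-(238 - 6)*(2188 + (238 - 6))) = 3*(-232*(2188 + 232)) = 3*(-232*2420) = 3*(-1*561440) = 3*(-561440) = -1684320)
a/3608469 + 3257042/(-267323) = -1684320/3608469 + 3257042/(-267323) = -1684320*1/3608469 + 3257042*(-1/267323) = -561440/1202823 - 3257042/267323 = -4067730854686/321542252829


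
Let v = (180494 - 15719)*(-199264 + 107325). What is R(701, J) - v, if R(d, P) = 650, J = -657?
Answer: 15149249375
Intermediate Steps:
v = -15149248725 (v = 164775*(-91939) = -15149248725)
R(701, J) - v = 650 - 1*(-15149248725) = 650 + 15149248725 = 15149249375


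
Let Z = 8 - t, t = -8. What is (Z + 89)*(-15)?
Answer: -1575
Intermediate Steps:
Z = 16 (Z = 8 - 1*(-8) = 8 + 8 = 16)
(Z + 89)*(-15) = (16 + 89)*(-15) = 105*(-15) = -1575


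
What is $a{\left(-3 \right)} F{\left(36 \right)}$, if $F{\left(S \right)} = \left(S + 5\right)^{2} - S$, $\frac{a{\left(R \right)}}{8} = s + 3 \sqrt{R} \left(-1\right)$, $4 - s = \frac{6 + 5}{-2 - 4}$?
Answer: $\frac{230300}{3} - 39480 i \sqrt{3} \approx 76767.0 - 68381.0 i$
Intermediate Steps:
$s = \frac{35}{6}$ ($s = 4 - \frac{6 + 5}{-2 - 4} = 4 - \frac{11}{-6} = 4 - 11 \left(- \frac{1}{6}\right) = 4 - - \frac{11}{6} = 4 + \frac{11}{6} = \frac{35}{6} \approx 5.8333$)
$a{\left(R \right)} = \frac{140}{3} - 24 \sqrt{R}$ ($a{\left(R \right)} = 8 \left(\frac{35}{6} + 3 \sqrt{R} \left(-1\right)\right) = 8 \left(\frac{35}{6} - 3 \sqrt{R}\right) = \frac{140}{3} - 24 \sqrt{R}$)
$F{\left(S \right)} = \left(5 + S\right)^{2} - S$
$a{\left(-3 \right)} F{\left(36 \right)} = \left(\frac{140}{3} - 24 \sqrt{-3}\right) \left(\left(5 + 36\right)^{2} - 36\right) = \left(\frac{140}{3} - 24 i \sqrt{3}\right) \left(41^{2} - 36\right) = \left(\frac{140}{3} - 24 i \sqrt{3}\right) \left(1681 - 36\right) = \left(\frac{140}{3} - 24 i \sqrt{3}\right) 1645 = \frac{230300}{3} - 39480 i \sqrt{3}$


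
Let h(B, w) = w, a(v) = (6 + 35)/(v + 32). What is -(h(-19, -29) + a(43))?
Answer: 2134/75 ≈ 28.453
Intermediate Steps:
a(v) = 41/(32 + v)
-(h(-19, -29) + a(43)) = -(-29 + 41/(32 + 43)) = -(-29 + 41/75) = -1*(-2134/75) = 2134/75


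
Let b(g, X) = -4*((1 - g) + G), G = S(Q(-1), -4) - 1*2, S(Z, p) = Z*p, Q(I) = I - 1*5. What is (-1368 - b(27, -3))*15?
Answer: -20760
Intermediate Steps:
Q(I) = -5 + I (Q(I) = I - 5 = -5 + I)
G = 22 (G = (-5 - 1)*(-4) - 1*2 = -6*(-4) - 2 = 24 - 2 = 22)
b(g, X) = -92 + 4*g (b(g, X) = -4*((1 - g) + 22) = -4*(23 - g) = -92 + 4*g)
(-1368 - b(27, -3))*15 = (-1368 - (-92 + 4*27))*15 = (-1368 - (-92 + 108))*15 = (-1368 - 1*16)*15 = (-1368 - 16)*15 = -1384*15 = -20760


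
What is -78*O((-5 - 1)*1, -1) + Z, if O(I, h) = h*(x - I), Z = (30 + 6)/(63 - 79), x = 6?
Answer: 3735/4 ≈ 933.75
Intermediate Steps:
Z = -9/4 (Z = 36/(-16) = 36*(-1/16) = -9/4 ≈ -2.2500)
O(I, h) = h*(6 - I)
-78*O((-5 - 1)*1, -1) + Z = -(-78)*(6 - (-5 - 1)) - 9/4 = -(-78)*(6 - (-6)) - 9/4 = -(-78)*(6 - 1*(-6)) - 9/4 = -(-78)*(6 + 6) - 9/4 = -(-78)*12 - 9/4 = -78*(-12) - 9/4 = 936 - 9/4 = 3735/4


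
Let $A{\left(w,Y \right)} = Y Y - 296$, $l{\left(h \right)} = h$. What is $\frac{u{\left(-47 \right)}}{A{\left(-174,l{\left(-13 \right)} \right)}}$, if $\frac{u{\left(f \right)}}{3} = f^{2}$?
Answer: $- \frac{6627}{127} \approx -52.181$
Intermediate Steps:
$A{\left(w,Y \right)} = -296 + Y^{2}$ ($A{\left(w,Y \right)} = Y^{2} - 296 = -296 + Y^{2}$)
$u{\left(f \right)} = 3 f^{2}$
$\frac{u{\left(-47 \right)}}{A{\left(-174,l{\left(-13 \right)} \right)}} = \frac{3 \left(-47\right)^{2}}{-296 + \left(-13\right)^{2}} = \frac{3 \cdot 2209}{-296 + 169} = \frac{6627}{-127} = 6627 \left(- \frac{1}{127}\right) = - \frac{6627}{127}$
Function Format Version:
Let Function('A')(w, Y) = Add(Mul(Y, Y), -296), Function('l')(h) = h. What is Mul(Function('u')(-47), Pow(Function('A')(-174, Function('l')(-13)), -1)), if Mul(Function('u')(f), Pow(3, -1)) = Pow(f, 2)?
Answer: Rational(-6627, 127) ≈ -52.181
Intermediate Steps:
Function('A')(w, Y) = Add(-296, Pow(Y, 2)) (Function('A')(w, Y) = Add(Pow(Y, 2), -296) = Add(-296, Pow(Y, 2)))
Function('u')(f) = Mul(3, Pow(f, 2))
Mul(Function('u')(-47), Pow(Function('A')(-174, Function('l')(-13)), -1)) = Mul(Mul(3, Pow(-47, 2)), Pow(Add(-296, Pow(-13, 2)), -1)) = Mul(Mul(3, 2209), Pow(Add(-296, 169), -1)) = Mul(6627, Pow(-127, -1)) = Mul(6627, Rational(-1, 127)) = Rational(-6627, 127)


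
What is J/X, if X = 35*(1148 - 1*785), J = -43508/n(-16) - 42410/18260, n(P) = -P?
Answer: -3313061/15466220 ≈ -0.21421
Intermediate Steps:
J = -9939183/3652 (J = -43508/((-1*(-16))) - 42410/18260 = -43508/16 - 42410*1/18260 = -43508*1/16 - 4241/1826 = -10877/4 - 4241/1826 = -9939183/3652 ≈ -2721.6)
X = 12705 (X = 35*(1148 - 785) = 35*363 = 12705)
J/X = -9939183/3652/12705 = -9939183/3652*1/12705 = -3313061/15466220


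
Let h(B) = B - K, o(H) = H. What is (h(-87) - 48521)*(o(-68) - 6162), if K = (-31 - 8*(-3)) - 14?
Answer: 302697010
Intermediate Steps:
K = -21 (K = (-31 + 24) - 14 = -7 - 14 = -21)
h(B) = 21 + B (h(B) = B - 1*(-21) = B + 21 = 21 + B)
(h(-87) - 48521)*(o(-68) - 6162) = ((21 - 87) - 48521)*(-68 - 6162) = (-66 - 48521)*(-6230) = -48587*(-6230) = 302697010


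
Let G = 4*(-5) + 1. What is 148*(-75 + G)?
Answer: -13912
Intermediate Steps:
G = -19 (G = -20 + 1 = -19)
148*(-75 + G) = 148*(-75 - 19) = 148*(-94) = -13912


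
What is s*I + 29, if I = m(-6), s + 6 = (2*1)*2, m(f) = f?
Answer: 41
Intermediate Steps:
s = -2 (s = -6 + (2*1)*2 = -6 + 2*2 = -6 + 4 = -2)
I = -6
s*I + 29 = -2*(-6) + 29 = 12 + 29 = 41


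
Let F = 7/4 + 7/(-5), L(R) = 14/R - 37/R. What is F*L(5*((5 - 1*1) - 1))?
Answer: -161/300 ≈ -0.53667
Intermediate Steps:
L(R) = -23/R
F = 7/20 (F = 7*(1/4) + 7*(-1/5) = 7/4 - 7/5 = 7/20 ≈ 0.35000)
F*L(5*((5 - 1*1) - 1)) = 7*(-23*1/(5*((5 - 1*1) - 1)))/20 = 7*(-23*1/(5*((5 - 1) - 1)))/20 = 7*(-23*1/(5*(4 - 1)))/20 = 7*(-23/(5*3))/20 = 7*(-23/15)/20 = 7*(-23*1/15)/20 = (7/20)*(-23/15) = -161/300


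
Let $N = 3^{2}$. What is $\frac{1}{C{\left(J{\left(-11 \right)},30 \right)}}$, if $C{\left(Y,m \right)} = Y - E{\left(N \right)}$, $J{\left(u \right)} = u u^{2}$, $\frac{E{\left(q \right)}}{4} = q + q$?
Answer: $- \frac{1}{1403} \approx -0.00071276$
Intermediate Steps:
$N = 9$
$E{\left(q \right)} = 8 q$ ($E{\left(q \right)} = 4 \left(q + q\right) = 4 \cdot 2 q = 8 q$)
$J{\left(u \right)} = u^{3}$
$C{\left(Y,m \right)} = -72 + Y$ ($C{\left(Y,m \right)} = Y - 8 \cdot 9 = Y - 72 = -72 + Y$)
$\frac{1}{C{\left(J{\left(-11 \right)},30 \right)}} = \frac{1}{-72 + \left(-11\right)^{3}} = \frac{1}{-72 - 1331} = \frac{1}{-1403} = - \frac{1}{1403}$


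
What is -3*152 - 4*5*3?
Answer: -516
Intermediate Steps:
-3*152 - 4*5*3 = -456 - 20*3 = -456 - 60 = -516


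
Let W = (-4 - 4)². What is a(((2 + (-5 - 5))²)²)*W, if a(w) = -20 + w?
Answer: 260864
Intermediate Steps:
W = 64 (W = (-8)² = 64)
a(((2 + (-5 - 5))²)²)*W = (-20 + ((2 + (-5 - 5))²)²)*64 = (-20 + ((2 - 10)²)²)*64 = (-20 + ((-8)²)²)*64 = (-20 + 64²)*64 = (-20 + 4096)*64 = 4076*64 = 260864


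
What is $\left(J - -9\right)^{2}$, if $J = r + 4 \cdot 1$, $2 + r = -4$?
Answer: $49$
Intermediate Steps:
$r = -6$ ($r = -2 - 4 = -6$)
$J = -2$ ($J = -6 + 4 \cdot 1 = -6 + 4 = -2$)
$\left(J - -9\right)^{2} = \left(-2 - -9\right)^{2} = \left(-2 + 9\right)^{2} = 7^{2} = 49$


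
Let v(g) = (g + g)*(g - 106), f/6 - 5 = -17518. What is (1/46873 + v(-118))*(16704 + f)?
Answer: -218981428482102/46873 ≈ -4.6718e+9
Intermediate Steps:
f = -105078 (f = 30 + 6*(-17518) = 30 - 105108 = -105078)
v(g) = 2*g*(-106 + g) (v(g) = (2*g)*(-106 + g) = 2*g*(-106 + g))
(1/46873 + v(-118))*(16704 + f) = (1/46873 + 2*(-118)*(-106 - 118))*(16704 - 105078) = (1/46873 + 2*(-118)*(-224))*(-88374) = (1/46873 + 52864)*(-88374) = (2477894273/46873)*(-88374) = -218981428482102/46873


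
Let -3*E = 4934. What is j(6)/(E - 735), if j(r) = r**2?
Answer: -108/7139 ≈ -0.015128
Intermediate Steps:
E = -4934/3 (E = -1/3*4934 = -4934/3 ≈ -1644.7)
j(6)/(E - 735) = 6**2/(-4934/3 - 735) = 36/(-7139/3) = 36*(-3/7139) = -108/7139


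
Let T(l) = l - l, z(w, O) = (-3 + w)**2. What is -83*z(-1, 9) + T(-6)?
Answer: -1328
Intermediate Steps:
T(l) = 0
-83*z(-1, 9) + T(-6) = -83*(-3 - 1)**2 + 0 = -83*(-4)**2 + 0 = -83*16 + 0 = -1328 + 0 = -1328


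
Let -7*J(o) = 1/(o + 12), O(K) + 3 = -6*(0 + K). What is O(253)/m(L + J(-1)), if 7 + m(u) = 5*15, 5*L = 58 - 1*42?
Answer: -1521/68 ≈ -22.368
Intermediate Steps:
O(K) = -3 - 6*K (O(K) = -3 - 6*(0 + K) = -3 - 6*K)
L = 16/5 (L = (58 - 1*42)/5 = (58 - 42)/5 = (⅕)*16 = 16/5 ≈ 3.2000)
J(o) = -1/(7*(12 + o)) (J(o) = -1/(7*(o + 12)) = -1/(7*(12 + o)))
m(u) = 68 (m(u) = -7 + 5*15 = -7 + 75 = 68)
O(253)/m(L + J(-1)) = (-3 - 6*253)/68 = (-3 - 1518)*(1/68) = -1521*1/68 = -1521/68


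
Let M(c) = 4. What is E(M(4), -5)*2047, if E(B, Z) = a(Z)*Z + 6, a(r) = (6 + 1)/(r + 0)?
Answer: 26611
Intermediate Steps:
a(r) = 7/r
E(B, Z) = 13 (E(B, Z) = (7/Z)*Z + 6 = 7 + 6 = 13)
E(M(4), -5)*2047 = 13*2047 = 26611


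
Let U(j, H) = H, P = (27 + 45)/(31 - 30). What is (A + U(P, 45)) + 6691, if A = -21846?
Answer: -15110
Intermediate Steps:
P = 72 (P = 72/1 = 72*1 = 72)
(A + U(P, 45)) + 6691 = (-21846 + 45) + 6691 = -21801 + 6691 = -15110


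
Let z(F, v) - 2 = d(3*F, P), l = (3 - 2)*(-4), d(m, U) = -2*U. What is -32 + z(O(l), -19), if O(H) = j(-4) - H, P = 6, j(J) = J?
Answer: -42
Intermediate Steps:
l = -4 (l = 1*(-4) = -4)
O(H) = -4 - H
z(F, v) = -10 (z(F, v) = 2 - 2*6 = 2 - 12 = -10)
-32 + z(O(l), -19) = -32 - 10 = -42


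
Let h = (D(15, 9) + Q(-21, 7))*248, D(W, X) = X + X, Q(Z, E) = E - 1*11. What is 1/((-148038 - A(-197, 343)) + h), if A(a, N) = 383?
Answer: -1/144949 ≈ -6.8990e-6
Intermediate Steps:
Q(Z, E) = -11 + E (Q(Z, E) = E - 11 = -11 + E)
D(W, X) = 2*X
h = 3472 (h = (2*9 + (-11 + 7))*248 = (18 - 4)*248 = 14*248 = 3472)
1/((-148038 - A(-197, 343)) + h) = 1/((-148038 - 1*383) + 3472) = 1/((-148038 - 383) + 3472) = 1/(-148421 + 3472) = 1/(-144949) = -1/144949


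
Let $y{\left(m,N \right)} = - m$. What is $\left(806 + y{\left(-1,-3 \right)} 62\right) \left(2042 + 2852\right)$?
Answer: $4247992$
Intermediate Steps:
$\left(806 + y{\left(-1,-3 \right)} 62\right) \left(2042 + 2852\right) = \left(806 + \left(-1\right) \left(-1\right) 62\right) \left(2042 + 2852\right) = \left(806 + 1 \cdot 62\right) 4894 = \left(806 + 62\right) 4894 = 868 \cdot 4894 = 4247992$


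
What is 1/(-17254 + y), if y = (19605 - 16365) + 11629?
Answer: -1/2385 ≈ -0.00041929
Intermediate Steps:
y = 14869 (y = 3240 + 11629 = 14869)
1/(-17254 + y) = 1/(-17254 + 14869) = 1/(-2385) = -1/2385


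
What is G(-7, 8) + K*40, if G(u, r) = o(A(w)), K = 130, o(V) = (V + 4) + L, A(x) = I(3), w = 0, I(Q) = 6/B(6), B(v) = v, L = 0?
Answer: 5205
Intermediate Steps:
I(Q) = 1 (I(Q) = 6/6 = 6*(⅙) = 1)
A(x) = 1
o(V) = 4 + V (o(V) = (V + 4) + 0 = (4 + V) + 0 = 4 + V)
G(u, r) = 5 (G(u, r) = 4 + 1 = 5)
G(-7, 8) + K*40 = 5 + 130*40 = 5 + 5200 = 5205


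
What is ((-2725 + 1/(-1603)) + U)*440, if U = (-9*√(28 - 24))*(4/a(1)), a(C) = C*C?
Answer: -1972780480/1603 ≈ -1.2307e+6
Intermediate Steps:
a(C) = C²
U = -72 (U = (-9*√(28 - 24))*(4/(1²)) = (-9*√4)*(4/1) = (-9*2)*(4*1) = -18*4 = -72)
((-2725 + 1/(-1603)) + U)*440 = ((-2725 + 1/(-1603)) - 72)*440 = ((-2725 - 1/1603) - 72)*440 = (-4368176/1603 - 72)*440 = -4483592/1603*440 = -1972780480/1603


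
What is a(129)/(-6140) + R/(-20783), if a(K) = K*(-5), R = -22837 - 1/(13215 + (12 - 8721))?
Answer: 69223071893/57499993572 ≈ 1.2039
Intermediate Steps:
R = -102903523/4506 (R = -22837 - 1/(13215 - 8709) = -22837 - 1/4506 = -102903523/4506 ≈ -22837.)
a(K) = -5*K
a(129)/(-6140) + R/(-20783) = -5*129/(-6140) - 102903523/4506/(-20783) = -645*(-1/6140) - 102903523/4506*(-1/20783) = 129/1228 + 102903523/93648198 = 69223071893/57499993572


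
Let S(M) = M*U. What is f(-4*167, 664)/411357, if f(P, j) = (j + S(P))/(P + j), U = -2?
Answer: -500/411357 ≈ -0.0012155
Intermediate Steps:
S(M) = -2*M (S(M) = M*(-2) = -2*M)
f(P, j) = (j - 2*P)/(P + j)
f(-4*167, 664)/411357 = ((664 - (-8)*167)/(-4*167 + 664))/411357 = ((664 - 2*(-668))/(-668 + 664))*(1/411357) = ((664 + 1336)/(-4))*(1/411357) = -¼*2000*(1/411357) = -500*1/411357 = -500/411357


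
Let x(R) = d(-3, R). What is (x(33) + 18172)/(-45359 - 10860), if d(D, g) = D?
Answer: -18169/56219 ≈ -0.32318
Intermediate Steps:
x(R) = -3
(x(33) + 18172)/(-45359 - 10860) = (-3 + 18172)/(-45359 - 10860) = 18169/(-56219) = 18169*(-1/56219) = -18169/56219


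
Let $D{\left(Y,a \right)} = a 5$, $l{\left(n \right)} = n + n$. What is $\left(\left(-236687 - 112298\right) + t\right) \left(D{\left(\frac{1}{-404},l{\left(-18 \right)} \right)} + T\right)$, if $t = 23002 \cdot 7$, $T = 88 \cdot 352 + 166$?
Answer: $-5819958102$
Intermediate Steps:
$l{\left(n \right)} = 2 n$
$T = 31142$ ($T = 30976 + 166 = 31142$)
$D{\left(Y,a \right)} = 5 a$
$t = 161014$
$\left(\left(-236687 - 112298\right) + t\right) \left(D{\left(\frac{1}{-404},l{\left(-18 \right)} \right)} + T\right) = \left(\left(-236687 - 112298\right) + 161014\right) \left(5 \cdot 2 \left(-18\right) + 31142\right) = \left(-348985 + 161014\right) \left(5 \left(-36\right) + 31142\right) = - 187971 \left(-180 + 31142\right) = \left(-187971\right) 30962 = -5819958102$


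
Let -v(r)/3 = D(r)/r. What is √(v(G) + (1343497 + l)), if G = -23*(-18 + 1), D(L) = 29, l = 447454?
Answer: √273802345814/391 ≈ 1338.3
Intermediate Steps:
G = 391 (G = -23*(-17) = 391)
v(r) = -87/r
√(v(G) + (1343497 + l)) = √(-87/391 + (1343497 + 447454)) = √(-87*1/391 + 1790951) = √(-87/391 + 1790951) = √(700261754/391) = √273802345814/391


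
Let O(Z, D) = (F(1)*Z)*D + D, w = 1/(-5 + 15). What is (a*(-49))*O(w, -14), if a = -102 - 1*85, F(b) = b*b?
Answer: -705551/5 ≈ -1.4111e+5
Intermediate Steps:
F(b) = b**2
w = 1/10 ≈ 0.10000
O(Z, D) = D + D*Z (O(Z, D) = (1**2*Z)*D + D = (1*Z)*D + D = Z*D + D = D*Z + D = D + D*Z)
a = -187 (a = -102 - 85 = -187)
(a*(-49))*O(w, -14) = (-187*(-49))*(-14*(1 + 1/10)) = 9163*(-14*11/10) = 9163*(-77/5) = -705551/5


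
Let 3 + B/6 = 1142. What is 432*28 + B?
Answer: 18930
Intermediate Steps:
B = 6834 (B = -18 + 6*1142 = -18 + 6852 = 6834)
432*28 + B = 432*28 + 6834 = 12096 + 6834 = 18930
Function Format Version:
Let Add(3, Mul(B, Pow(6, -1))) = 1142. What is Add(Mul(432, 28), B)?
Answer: 18930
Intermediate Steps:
B = 6834 (B = Add(-18, Mul(6, 1142)) = Add(-18, 6852) = 6834)
Add(Mul(432, 28), B) = Add(Mul(432, 28), 6834) = Add(12096, 6834) = 18930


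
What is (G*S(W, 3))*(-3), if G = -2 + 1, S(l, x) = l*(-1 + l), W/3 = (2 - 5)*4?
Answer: 3996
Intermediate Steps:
W = -36 (W = 3*((2 - 5)*4) = 3*(-3*4) = 3*(-12) = -36)
G = -1
(G*S(W, 3))*(-3) = -(-36)*(-1 - 36)*(-3) = -(-36)*(-37)*(-3) = -1*1332*(-3) = -1332*(-3) = 3996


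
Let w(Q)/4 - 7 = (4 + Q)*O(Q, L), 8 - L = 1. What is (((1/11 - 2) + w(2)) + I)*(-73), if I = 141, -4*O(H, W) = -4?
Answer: -153446/11 ≈ -13950.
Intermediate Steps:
L = 7 (L = 8 - 1*1 = 8 - 1 = 7)
O(H, W) = 1 (O(H, W) = -¼*(-4) = 1)
w(Q) = 44 + 4*Q (w(Q) = 28 + 4*((4 + Q)*1) = 28 + 4*(4 + Q) = 28 + (16 + 4*Q) = 44 + 4*Q)
(((1/11 - 2) + w(2)) + I)*(-73) = (((1/11 - 2) + (44 + 4*2)) + 141)*(-73) = (((1/11 - 2) + (44 + 8)) + 141)*(-73) = ((-21/11 + 52) + 141)*(-73) = (551/11 + 141)*(-73) = (2102/11)*(-73) = -153446/11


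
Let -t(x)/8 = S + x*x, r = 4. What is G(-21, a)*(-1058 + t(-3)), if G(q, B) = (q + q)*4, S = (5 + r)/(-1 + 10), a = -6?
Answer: 191184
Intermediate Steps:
S = 1 (S = (5 + 4)/(-1 + 10) = 9/9 = 9*(⅑) = 1)
t(x) = -8 - 8*x² (t(x) = -8*(1 + x*x) = -8*(1 + x²) = -8 - 8*x²)
G(q, B) = 8*q (G(q, B) = (2*q)*4 = 8*q)
G(-21, a)*(-1058 + t(-3)) = (8*(-21))*(-1058 + (-8 - 8*(-3)²)) = -168*(-1058 + (-8 - 8*9)) = -168*(-1058 + (-8 - 72)) = -168*(-1058 - 80) = -168*(-1138) = 191184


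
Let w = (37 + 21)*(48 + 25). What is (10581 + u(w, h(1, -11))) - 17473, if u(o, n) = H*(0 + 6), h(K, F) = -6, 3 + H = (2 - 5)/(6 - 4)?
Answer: -6919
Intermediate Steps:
H = -9/2 (H = -3 + (2 - 5)/(6 - 4) = -3 - 3/2 = -9/2 ≈ -4.5000)
w = 4234 (w = 58*73 = 4234)
u(o, n) = -27 (u(o, n) = -9*(0 + 6)/2 = -9/2*6 = -27)
(10581 + u(w, h(1, -11))) - 17473 = (10581 - 27) - 17473 = 10554 - 17473 = -6919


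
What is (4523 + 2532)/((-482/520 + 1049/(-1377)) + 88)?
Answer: 2525831100/30901163 ≈ 81.739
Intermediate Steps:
(4523 + 2532)/((-482/520 + 1049/(-1377)) + 88) = 7055/((-482*1/520 + 1049*(-1/1377)) + 88) = 7055/((-241/260 - 1049/1377) + 88) = 7055/(-604597/358020 + 88) = 7055/(30901163/358020) = 7055*(358020/30901163) = 2525831100/30901163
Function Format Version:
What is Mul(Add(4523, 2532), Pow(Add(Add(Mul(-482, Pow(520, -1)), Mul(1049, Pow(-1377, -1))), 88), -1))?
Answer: Rational(2525831100, 30901163) ≈ 81.739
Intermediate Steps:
Mul(Add(4523, 2532), Pow(Add(Add(Mul(-482, Pow(520, -1)), Mul(1049, Pow(-1377, -1))), 88), -1)) = Mul(7055, Pow(Add(Add(Mul(-482, Rational(1, 520)), Mul(1049, Rational(-1, 1377))), 88), -1)) = Mul(7055, Pow(Add(Add(Rational(-241, 260), Rational(-1049, 1377)), 88), -1)) = Mul(7055, Pow(Add(Rational(-604597, 358020), 88), -1)) = Mul(7055, Pow(Rational(30901163, 358020), -1)) = Mul(7055, Rational(358020, 30901163)) = Rational(2525831100, 30901163)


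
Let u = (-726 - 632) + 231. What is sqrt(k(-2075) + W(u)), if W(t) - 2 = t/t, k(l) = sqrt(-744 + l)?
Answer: sqrt(3 + I*sqrt(2819)) ≈ 5.2999 + 5.0089*I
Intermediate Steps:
u = -1127 (u = -1358 + 231 = -1127)
W(t) = 3 (W(t) = 2 + t/t = 2 + 1 = 3)
sqrt(k(-2075) + W(u)) = sqrt(sqrt(-744 - 2075) + 3) = sqrt(sqrt(-2819) + 3) = sqrt(I*sqrt(2819) + 3) = sqrt(3 + I*sqrt(2819))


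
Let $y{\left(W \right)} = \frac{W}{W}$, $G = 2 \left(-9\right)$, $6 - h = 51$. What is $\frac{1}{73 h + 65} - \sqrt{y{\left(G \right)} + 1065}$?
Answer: $- \frac{1}{3220} - \sqrt{1066} \approx -32.65$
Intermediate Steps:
$h = -45$ ($h = 6 - 51 = -45$)
$G = -18$
$y{\left(W \right)} = 1$
$\frac{1}{73 h + 65} - \sqrt{y{\left(G \right)} + 1065} = \frac{1}{73 \left(-45\right) + 65} - \sqrt{1 + 1065} = \frac{1}{-3285 + 65} - \sqrt{1066} = \frac{1}{-3220} - \sqrt{1066} = - \frac{1}{3220} - \sqrt{1066}$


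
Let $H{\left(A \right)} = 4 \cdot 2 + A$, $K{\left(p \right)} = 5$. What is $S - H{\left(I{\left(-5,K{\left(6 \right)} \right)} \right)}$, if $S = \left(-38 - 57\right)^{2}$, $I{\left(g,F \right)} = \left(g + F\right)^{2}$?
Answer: $9017$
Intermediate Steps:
$I{\left(g,F \right)} = \left(F + g\right)^{2}$
$S = 9025$ ($S = \left(-95\right)^{2} = 9025$)
$H{\left(A \right)} = 8 + A$
$S - H{\left(I{\left(-5,K{\left(6 \right)} \right)} \right)} = 9025 - \left(8 + \left(5 - 5\right)^{2}\right) = 9025 - \left(8 + 0^{2}\right) = 9025 - \left(8 + 0\right) = 9025 - 8 = 9017$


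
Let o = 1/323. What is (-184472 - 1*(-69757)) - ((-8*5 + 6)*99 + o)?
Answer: -35965728/323 ≈ -1.1135e+5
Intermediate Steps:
o = 1/323 ≈ 0.0030960
(-184472 - 1*(-69757)) - ((-8*5 + 6)*99 + o) = (-184472 - 1*(-69757)) - ((-8*5 + 6)*99 + 1/323) = (-184472 + 69757) - ((-40 + 6)*99 + 1/323) = -114715 - (-34*99 + 1/323) = -114715 - (-3366 + 1/323) = -114715 - 1*(-1087217/323) = -114715 + 1087217/323 = -35965728/323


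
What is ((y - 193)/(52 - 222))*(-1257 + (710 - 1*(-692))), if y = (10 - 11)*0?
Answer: 5597/34 ≈ 164.62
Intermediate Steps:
y = 0 (y = -1*0 = 0)
((y - 193)/(52 - 222))*(-1257 + (710 - 1*(-692))) = ((0 - 193)/(52 - 222))*(-1257 + (710 - 1*(-692))) = (-193/(-170))*(-1257 + (710 + 692)) = (-193*(-1/170))*(-1257 + 1402) = (193/170)*145 = 5597/34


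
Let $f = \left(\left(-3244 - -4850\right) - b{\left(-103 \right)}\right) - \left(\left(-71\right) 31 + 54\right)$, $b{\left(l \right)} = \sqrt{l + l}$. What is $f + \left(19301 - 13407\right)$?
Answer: $9647 - i \sqrt{206} \approx 9647.0 - 14.353 i$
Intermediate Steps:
$b{\left(l \right)} = \sqrt{2} \sqrt{l}$ ($b{\left(l \right)} = \sqrt{2 l} = \sqrt{2} \sqrt{l}$)
$f = 3753 - i \sqrt{206}$ ($f = \left(\left(-3244 - -4850\right) - \sqrt{2} \sqrt{-103}\right) - \left(\left(-71\right) 31 + 54\right) = \left(\left(-3244 + 4850\right) - \sqrt{2} i \sqrt{103}\right) - \left(-2201 + 54\right) = \left(1606 - i \sqrt{206}\right) - -2147 = \left(1606 - i \sqrt{206}\right) + 2147 = 3753 - i \sqrt{206} \approx 3753.0 - 14.353 i$)
$f + \left(19301 - 13407\right) = \left(3753 - i \sqrt{206}\right) + \left(19301 - 13407\right) = \left(3753 - i \sqrt{206}\right) + 5894 = 9647 - i \sqrt{206}$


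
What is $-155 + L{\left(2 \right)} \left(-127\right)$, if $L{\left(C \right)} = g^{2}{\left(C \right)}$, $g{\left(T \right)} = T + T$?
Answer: $-2187$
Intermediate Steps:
$g{\left(T \right)} = 2 T$
$L{\left(C \right)} = 4 C^{2}$ ($L{\left(C \right)} = \left(2 C\right)^{2} = 4 C^{2}$)
$-155 + L{\left(2 \right)} \left(-127\right) = -155 + 4 \cdot 2^{2} \left(-127\right) = -155 + 4 \cdot 4 \left(-127\right) = -155 + 16 \left(-127\right) = -155 - 2032 = -2187$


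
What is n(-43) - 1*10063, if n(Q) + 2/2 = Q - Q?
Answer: -10064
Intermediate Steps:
n(Q) = -1 (n(Q) = -1 + (Q - Q) = -1 + 0 = -1)
n(-43) - 1*10063 = -1 - 1*10063 = -1 - 10063 = -10064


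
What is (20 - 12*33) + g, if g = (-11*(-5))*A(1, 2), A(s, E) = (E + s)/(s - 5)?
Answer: -1669/4 ≈ -417.25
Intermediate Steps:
A(s, E) = (E + s)/(-5 + s)
g = -165/4 (g = (-11*(-5))*((2 + 1)/(-5 + 1)) = 55*(3/(-4)) = 55*(-¼*3) = 55*(-¾) = -165/4 ≈ -41.250)
(20 - 12*33) + g = (20 - 12*33) - 165/4 = (20 - 396) - 165/4 = -376 - 165/4 = -1669/4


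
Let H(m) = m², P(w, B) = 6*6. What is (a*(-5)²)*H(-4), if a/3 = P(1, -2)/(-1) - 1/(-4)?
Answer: -42900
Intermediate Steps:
P(w, B) = 36
a = -429/4 (a = 3*(36/(-1) - 1/(-4)) = 3*(36*(-1) - 1*(-¼)) = 3*(-36 + ¼) = 3*(-143/4) = -429/4 ≈ -107.25)
(a*(-5)²)*H(-4) = -429/4*(-5)²*(-4)² = -429/4*25*16 = -10725/4*16 = -42900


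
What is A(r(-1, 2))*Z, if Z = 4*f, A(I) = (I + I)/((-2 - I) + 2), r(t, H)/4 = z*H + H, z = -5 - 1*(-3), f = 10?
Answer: -80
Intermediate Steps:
z = -2 (z = -5 + 3 = -2)
r(t, H) = -4*H (r(t, H) = 4*(-2*H + H) = 4*(-H) = -4*H)
A(I) = -2 (A(I) = (2*I)/((-I)) = (2*I)*(-1/I) = -2)
Z = 40 (Z = 4*10 = 40)
A(r(-1, 2))*Z = -2*40 = -80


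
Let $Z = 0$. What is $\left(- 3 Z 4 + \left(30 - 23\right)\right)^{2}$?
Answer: $49$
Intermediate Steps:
$\left(- 3 Z 4 + \left(30 - 23\right)\right)^{2} = \left(\left(-3\right) 0 \cdot 4 + \left(30 - 23\right)\right)^{2} = \left(0 \cdot 4 + \left(30 - 23\right)\right)^{2} = \left(0 + 7\right)^{2} = 7^{2} = 49$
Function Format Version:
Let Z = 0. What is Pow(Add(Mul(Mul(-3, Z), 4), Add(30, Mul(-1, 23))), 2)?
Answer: 49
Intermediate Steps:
Pow(Add(Mul(Mul(-3, Z), 4), Add(30, Mul(-1, 23))), 2) = Pow(Add(Mul(Mul(-3, 0), 4), Add(30, Mul(-1, 23))), 2) = Pow(Add(Mul(0, 4), Add(30, -23)), 2) = Pow(Add(0, 7), 2) = Pow(7, 2) = 49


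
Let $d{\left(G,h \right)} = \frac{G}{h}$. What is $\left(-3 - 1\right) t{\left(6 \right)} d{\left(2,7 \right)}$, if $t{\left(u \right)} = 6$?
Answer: $- \frac{48}{7} \approx -6.8571$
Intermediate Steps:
$\left(-3 - 1\right) t{\left(6 \right)} d{\left(2,7 \right)} = \left(-3 - 1\right) 6 \cdot \frac{2}{7} = \left(-4\right) 6 \cdot 2 \cdot \frac{1}{7} = \left(-24\right) \frac{2}{7} = - \frac{48}{7}$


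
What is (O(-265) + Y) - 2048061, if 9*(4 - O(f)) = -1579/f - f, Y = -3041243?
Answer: -12138052304/2385 ≈ -5.0893e+6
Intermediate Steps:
O(f) = 4 + f/9 + 1579/(9*f) (O(f) = 4 - (-1579/f - f)/9 = 4 - (-f - 1579/f)/9 = 4 + (f/9 + 1579/(9*f)) = 4 + f/9 + 1579/(9*f))
(O(-265) + Y) - 2048061 = ((⅑)*(1579 - 265*(36 - 265))/(-265) - 3041243) - 2048061 = ((⅑)*(-1/265)*(1579 - 265*(-229)) - 3041243) - 2048061 = ((⅑)*(-1/265)*(1579 + 60685) - 3041243) - 2048061 = ((⅑)*(-1/265)*62264 - 3041243) - 2048061 = (-62264/2385 - 3041243) - 2048061 = -7253426819/2385 - 2048061 = -12138052304/2385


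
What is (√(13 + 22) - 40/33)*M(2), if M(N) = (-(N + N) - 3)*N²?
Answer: 1120/33 - 28*√35 ≈ -131.71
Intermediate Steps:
M(N) = N²*(-3 - 2*N) (M(N) = (-2*N - 3)*N² = (-3 - 2*N)*N² = N²*(-3 - 2*N))
(√(13 + 22) - 40/33)*M(2) = (√(13 + 22) - 40/33)*(2²*(-3 - 2*2)) = (√35 - 40*1/33)*(4*(-3 - 4)) = (√35 - 40/33)*(4*(-7)) = (-40/33 + √35)*(-28) = 1120/33 - 28*√35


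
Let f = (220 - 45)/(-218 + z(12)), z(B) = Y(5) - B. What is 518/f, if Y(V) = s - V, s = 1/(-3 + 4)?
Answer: -17316/25 ≈ -692.64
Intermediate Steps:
s = 1 (s = 1/1 = 1)
Y(V) = 1 - V
z(B) = -4 - B (z(B) = (1 - 1*5) - B = (1 - 5) - B = -4 - B)
f = -175/234 (f = (220 - 45)/(-218 + (-4 - 1*12)) = 175/(-218 + (-4 - 12)) = 175/(-218 - 16) = 175/(-234) = 175*(-1/234) = -175/234 ≈ -0.74786)
518/f = 518/(-175/234) = 518*(-234/175) = -17316/25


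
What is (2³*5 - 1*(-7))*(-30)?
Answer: -1410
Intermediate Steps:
(2³*5 - 1*(-7))*(-30) = (8*5 + 7)*(-30) = (40 + 7)*(-30) = 47*(-30) = -1410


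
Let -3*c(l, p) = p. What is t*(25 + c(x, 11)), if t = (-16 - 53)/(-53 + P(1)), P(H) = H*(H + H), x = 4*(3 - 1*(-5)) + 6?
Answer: 1472/51 ≈ 28.863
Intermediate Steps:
x = 38 (x = 4*(3 + 5) + 6 = 4*8 + 6 = 32 + 6 = 38)
c(l, p) = -p/3
P(H) = 2*H² (P(H) = H*(2*H) = 2*H²)
t = 23/17 (t = (-16 - 53)/(-53 + 2*1²) = -69/(-53 + 2*1) = -69/(-53 + 2) = -69/(-51) = -69*(-1/51) = 23/17 ≈ 1.3529)
t*(25 + c(x, 11)) = 23*(25 - ⅓*11)/17 = 23*(25 - 11/3)/17 = (23/17)*(64/3) = 1472/51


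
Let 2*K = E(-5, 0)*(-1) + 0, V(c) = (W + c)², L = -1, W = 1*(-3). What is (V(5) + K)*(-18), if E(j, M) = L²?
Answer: -63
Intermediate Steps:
W = -3
E(j, M) = 1 (E(j, M) = (-1)² = 1)
V(c) = (-3 + c)²
K = -½ (K = (1*(-1) + 0)/2 = (-1 + 0)/2 = (½)*(-1) = -½ ≈ -0.50000)
(V(5) + K)*(-18) = ((-3 + 5)² - ½)*(-18) = (2² - ½)*(-18) = (4 - ½)*(-18) = (7/2)*(-18) = -63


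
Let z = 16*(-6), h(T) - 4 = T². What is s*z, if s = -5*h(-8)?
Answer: 32640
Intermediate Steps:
h(T) = 4 + T²
z = -96
s = -340 (s = -5*(4 + (-8)²) = -5*(4 + 64) = -5*68 = -340)
s*z = -340*(-96) = 32640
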